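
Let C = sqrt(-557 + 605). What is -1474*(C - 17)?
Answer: 25058 - 5896*sqrt(3) ≈ 14846.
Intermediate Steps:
C = 4*sqrt(3) (C = sqrt(48) = 4*sqrt(3) ≈ 6.9282)
-1474*(C - 17) = -1474*(4*sqrt(3) - 17) = -1474*(-17 + 4*sqrt(3)) = 25058 - 5896*sqrt(3)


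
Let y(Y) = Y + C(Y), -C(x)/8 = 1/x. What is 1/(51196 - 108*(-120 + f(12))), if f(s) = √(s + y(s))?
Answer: 16039/1028930044 + 9*√210/1028930044 ≈ 1.5715e-5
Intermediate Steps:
C(x) = -8/x
y(Y) = Y - 8/Y
f(s) = √(-8/s + 2*s) (f(s) = √(s + (s - 8/s)) = √(-8/s + 2*s))
1/(51196 - 108*(-120 + f(12))) = 1/(51196 - 108*(-120 + √(-8/12 + 2*12))) = 1/(51196 - 108*(-120 + √(-8*1/12 + 24))) = 1/(51196 - 108*(-120 + √(-⅔ + 24))) = 1/(51196 - 108*(-120 + √(70/3))) = 1/(51196 - 108*(-120 + √210/3)) = 1/(51196 + (12960 - 36*√210)) = 1/(64156 - 36*√210)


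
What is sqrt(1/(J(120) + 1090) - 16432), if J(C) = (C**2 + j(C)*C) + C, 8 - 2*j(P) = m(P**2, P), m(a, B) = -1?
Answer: 3*I*sqrt(19048156906)/3230 ≈ 128.19*I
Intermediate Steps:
j(P) = 9/2 (j(P) = 4 - 1/2*(-1) = 4 + 1/2 = 9/2)
J(C) = C**2 + 11*C/2 (J(C) = (C**2 + 9*C/2) + C = C**2 + 11*C/2)
sqrt(1/(J(120) + 1090) - 16432) = sqrt(1/((1/2)*120*(11 + 2*120) + 1090) - 16432) = sqrt(1/((1/2)*120*(11 + 240) + 1090) - 16432) = sqrt(1/((1/2)*120*251 + 1090) - 16432) = sqrt(1/(15060 + 1090) - 16432) = sqrt(1/16150 - 16432) = sqrt(-265376799/16150) = 3*I*sqrt(19048156906)/3230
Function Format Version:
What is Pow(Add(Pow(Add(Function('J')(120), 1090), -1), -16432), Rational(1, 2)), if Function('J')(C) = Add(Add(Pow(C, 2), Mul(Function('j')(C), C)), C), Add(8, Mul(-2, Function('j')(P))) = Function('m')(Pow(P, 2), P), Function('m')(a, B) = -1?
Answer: Mul(Rational(3, 3230), I, Pow(19048156906, Rational(1, 2))) ≈ Mul(128.19, I)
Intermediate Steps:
Function('j')(P) = Rational(9, 2) (Function('j')(P) = Add(4, Mul(Rational(-1, 2), -1)) = Add(4, Rational(1, 2)) = Rational(9, 2))
Function('J')(C) = Add(Pow(C, 2), Mul(Rational(11, 2), C)) (Function('J')(C) = Add(Add(Pow(C, 2), Mul(Rational(9, 2), C)), C) = Add(Pow(C, 2), Mul(Rational(11, 2), C)))
Pow(Add(Pow(Add(Function('J')(120), 1090), -1), -16432), Rational(1, 2)) = Pow(Add(Pow(Add(Mul(Rational(1, 2), 120, Add(11, Mul(2, 120))), 1090), -1), -16432), Rational(1, 2)) = Pow(Add(Pow(Add(Mul(Rational(1, 2), 120, Add(11, 240)), 1090), -1), -16432), Rational(1, 2)) = Pow(Add(Pow(Add(Mul(Rational(1, 2), 120, 251), 1090), -1), -16432), Rational(1, 2)) = Pow(Add(Pow(Add(15060, 1090), -1), -16432), Rational(1, 2)) = Pow(Add(Pow(16150, -1), -16432), Rational(1, 2)) = Pow(Add(Rational(1, 16150), -16432), Rational(1, 2)) = Pow(Rational(-265376799, 16150), Rational(1, 2)) = Mul(Rational(3, 3230), I, Pow(19048156906, Rational(1, 2)))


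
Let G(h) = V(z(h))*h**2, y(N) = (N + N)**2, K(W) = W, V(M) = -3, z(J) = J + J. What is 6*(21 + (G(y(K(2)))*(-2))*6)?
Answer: 55422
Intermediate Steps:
z(J) = 2*J
y(N) = 4*N**2 (y(N) = (2*N)**2 = 4*N**2)
G(h) = -3*h**2
6*(21 + (G(y(K(2)))*(-2))*6) = 6*(21 + (-3*(4*2**2)**2*(-2))*6) = 6*(21 + (-3*(4*4)**2*(-2))*6) = 6*(21 + (-3*16**2*(-2))*6) = 6*(21 + (-3*256*(-2))*6) = 6*(21 - 768*(-2)*6) = 6*(21 + 1536*6) = 6*(21 + 9216) = 6*9237 = 55422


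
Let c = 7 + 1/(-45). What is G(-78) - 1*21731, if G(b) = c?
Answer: -977581/45 ≈ -21724.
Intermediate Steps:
c = 314/45 (c = 7 - 1/45 = 314/45 ≈ 6.9778)
G(b) = 314/45
G(-78) - 1*21731 = 314/45 - 1*21731 = 314/45 - 21731 = -977581/45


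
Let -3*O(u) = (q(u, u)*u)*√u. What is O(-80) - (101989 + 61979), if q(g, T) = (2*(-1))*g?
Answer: -163968 + 51200*I*√5/3 ≈ -1.6397e+5 + 38162.0*I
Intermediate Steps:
q(g, T) = -2*g
O(u) = 2*u^(5/2)/3 (O(u) = -(-2*u)*u*√u/3 = -(-2*u²)*√u/3 = -(-2)*u^(5/2)/3 = 2*u^(5/2)/3)
O(-80) - (101989 + 61979) = 2*(-80)^(5/2)/3 - (101989 + 61979) = 2*(25600*I*√5)/3 - 1*163968 = 51200*I*√5/3 - 163968 = -163968 + 51200*I*√5/3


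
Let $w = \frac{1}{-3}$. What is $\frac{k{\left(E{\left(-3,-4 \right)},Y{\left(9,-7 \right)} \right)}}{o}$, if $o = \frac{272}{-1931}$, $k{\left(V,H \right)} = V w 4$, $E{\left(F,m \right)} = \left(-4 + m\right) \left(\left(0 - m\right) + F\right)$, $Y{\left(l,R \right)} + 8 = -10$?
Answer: $- \frac{3862}{51} \approx -75.725$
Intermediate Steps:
$Y{\left(l,R \right)} = -18$ ($Y{\left(l,R \right)} = -8 - 10 = -18$)
$E{\left(F,m \right)} = \left(-4 + m\right) \left(F - m\right)$ ($E{\left(F,m \right)} = \left(-4 + m\right) \left(- m + F\right) = \left(-4 + m\right) \left(F - m\right)$)
$w = - \frac{1}{3} \approx -0.33333$
$k{\left(V,H \right)} = - \frac{4 V}{3}$ ($k{\left(V,H \right)} = V \left(- \frac{1}{3}\right) 4 = - \frac{V}{3} \cdot 4 = - \frac{4 V}{3}$)
$o = - \frac{272}{1931}$ ($o = 272 \left(- \frac{1}{1931}\right) = - \frac{272}{1931} \approx -0.14086$)
$\frac{k{\left(E{\left(-3,-4 \right)},Y{\left(9,-7 \right)} \right)}}{o} = \frac{\left(- \frac{4}{3}\right) \left(- \left(-4\right)^{2} - -12 + 4 \left(-4\right) - -12\right)}{- \frac{272}{1931}} = - \frac{4 \left(\left(-1\right) 16 + 12 - 16 + 12\right)}{3} \left(- \frac{1931}{272}\right) = - \frac{4 \left(-16 + 12 - 16 + 12\right)}{3} \left(- \frac{1931}{272}\right) = \left(- \frac{4}{3}\right) \left(-8\right) \left(- \frac{1931}{272}\right) = \frac{32}{3} \left(- \frac{1931}{272}\right) = - \frac{3862}{51}$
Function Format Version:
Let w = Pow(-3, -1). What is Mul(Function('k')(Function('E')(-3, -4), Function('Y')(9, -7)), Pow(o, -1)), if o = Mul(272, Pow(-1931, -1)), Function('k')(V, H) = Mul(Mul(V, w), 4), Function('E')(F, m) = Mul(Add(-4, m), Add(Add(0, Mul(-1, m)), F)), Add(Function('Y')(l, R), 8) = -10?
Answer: Rational(-3862, 51) ≈ -75.725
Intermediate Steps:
Function('Y')(l, R) = -18 (Function('Y')(l, R) = Add(-8, -10) = -18)
Function('E')(F, m) = Mul(Add(-4, m), Add(F, Mul(-1, m))) (Function('E')(F, m) = Mul(Add(-4, m), Add(Mul(-1, m), F)) = Mul(Add(-4, m), Add(F, Mul(-1, m))))
w = Rational(-1, 3) ≈ -0.33333
Function('k')(V, H) = Mul(Rational(-4, 3), V) (Function('k')(V, H) = Mul(Mul(V, Rational(-1, 3)), 4) = Mul(Mul(Rational(-1, 3), V), 4) = Mul(Rational(-4, 3), V))
o = Rational(-272, 1931) (o = Mul(272, Rational(-1, 1931)) = Rational(-272, 1931) ≈ -0.14086)
Mul(Function('k')(Function('E')(-3, -4), Function('Y')(9, -7)), Pow(o, -1)) = Mul(Mul(Rational(-4, 3), Add(Mul(-1, Pow(-4, 2)), Mul(-4, -3), Mul(4, -4), Mul(-3, -4))), Pow(Rational(-272, 1931), -1)) = Mul(Mul(Rational(-4, 3), Add(Mul(-1, 16), 12, -16, 12)), Rational(-1931, 272)) = Mul(Mul(Rational(-4, 3), Add(-16, 12, -16, 12)), Rational(-1931, 272)) = Mul(Mul(Rational(-4, 3), -8), Rational(-1931, 272)) = Mul(Rational(32, 3), Rational(-1931, 272)) = Rational(-3862, 51)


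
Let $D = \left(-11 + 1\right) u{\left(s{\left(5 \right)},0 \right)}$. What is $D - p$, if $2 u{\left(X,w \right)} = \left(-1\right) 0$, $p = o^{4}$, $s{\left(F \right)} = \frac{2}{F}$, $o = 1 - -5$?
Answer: $-1296$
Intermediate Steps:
$o = 6$ ($o = 1 + 5 = 6$)
$p = 1296$ ($p = 6^{4} = 1296$)
$u{\left(X,w \right)} = 0$ ($u{\left(X,w \right)} = \frac{\left(-1\right) 0}{2} = \frac{1}{2} \cdot 0 = 0$)
$D = 0$ ($D = \left(-11 + 1\right) 0 = \left(-10\right) 0 = 0$)
$D - p = 0 - 1296 = -1296$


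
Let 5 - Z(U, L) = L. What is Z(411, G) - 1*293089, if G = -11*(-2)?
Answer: -293106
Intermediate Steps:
G = 22
Z(U, L) = 5 - L
Z(411, G) - 1*293089 = (5 - 1*22) - 1*293089 = (5 - 22) - 293089 = -17 - 293089 = -293106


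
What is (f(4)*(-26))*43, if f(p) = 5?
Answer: -5590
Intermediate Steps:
(f(4)*(-26))*43 = (5*(-26))*43 = -130*43 = -5590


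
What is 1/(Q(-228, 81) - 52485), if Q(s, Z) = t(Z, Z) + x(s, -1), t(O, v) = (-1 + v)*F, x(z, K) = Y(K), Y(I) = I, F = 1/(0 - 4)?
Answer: -1/52506 ≈ -1.9045e-5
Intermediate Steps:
F = -¼ (F = 1/(-4) = -¼ ≈ -0.25000)
x(z, K) = K
t(O, v) = ¼ - v/4 (t(O, v) = (-1 + v)*(-¼) = ¼ - v/4)
Q(s, Z) = -¾ - Z/4 (Q(s, Z) = (¼ - Z/4) - 1 = -¾ - Z/4)
1/(Q(-228, 81) - 52485) = 1/((-¾ - ¼*81) - 52485) = 1/((-¾ - 81/4) - 52485) = 1/(-21 - 52485) = 1/(-52506) = -1/52506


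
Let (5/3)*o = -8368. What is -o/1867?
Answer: 25104/9335 ≈ 2.6892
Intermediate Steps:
o = -25104/5 (o = (⅗)*(-8368) = -25104/5 ≈ -5020.8)
-o/1867 = -(-25104)/(5*1867) = -1*(-25104/9335) = 25104/9335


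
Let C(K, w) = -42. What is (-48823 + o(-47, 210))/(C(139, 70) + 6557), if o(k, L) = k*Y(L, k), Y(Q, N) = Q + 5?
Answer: -58928/6515 ≈ -9.0450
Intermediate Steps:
Y(Q, N) = 5 + Q
o(k, L) = k*(5 + L)
(-48823 + o(-47, 210))/(C(139, 70) + 6557) = (-48823 - 47*(5 + 210))/(-42 + 6557) = (-48823 - 47*215)/6515 = (-48823 - 10105)*(1/6515) = -58928*1/6515 = -58928/6515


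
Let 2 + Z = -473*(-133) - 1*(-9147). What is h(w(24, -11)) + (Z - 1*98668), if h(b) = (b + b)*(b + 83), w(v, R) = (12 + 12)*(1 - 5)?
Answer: -24118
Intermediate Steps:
w(v, R) = -96 (w(v, R) = 24*(-4) = -96)
Z = 72054 (Z = -2 + (-473*(-133) - 1*(-9147)) = -2 + (62909 + 9147) = -2 + 72056 = 72054)
h(b) = 2*b*(83 + b) (h(b) = (2*b)*(83 + b) = 2*b*(83 + b))
h(w(24, -11)) + (Z - 1*98668) = 2*(-96)*(83 - 96) + (72054 - 1*98668) = 2*(-96)*(-13) + (72054 - 98668) = 2496 - 26614 = -24118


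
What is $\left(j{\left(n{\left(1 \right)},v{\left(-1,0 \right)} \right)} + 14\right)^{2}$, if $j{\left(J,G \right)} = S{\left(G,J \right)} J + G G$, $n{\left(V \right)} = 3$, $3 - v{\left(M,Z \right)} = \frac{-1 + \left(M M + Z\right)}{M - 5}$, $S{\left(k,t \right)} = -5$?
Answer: $64$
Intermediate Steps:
$v{\left(M,Z \right)} = 3 - \frac{-1 + Z + M^{2}}{-5 + M}$ ($v{\left(M,Z \right)} = 3 - \frac{-1 + \left(M M + Z\right)}{M - 5} = 3 - \frac{-1 + \left(M^{2} + Z\right)}{-5 + M} = 3 - \frac{-1 + \left(Z + M^{2}\right)}{-5 + M} = 3 - \frac{-1 + Z + M^{2}}{-5 + M}$)
$j{\left(J,G \right)} = G^{2} - 5 J$ ($j{\left(J,G \right)} = - 5 J + G G = - 5 J + G^{2} = G^{2} - 5 J$)
$\left(j{\left(n{\left(1 \right)},v{\left(-1,0 \right)} \right)} + 14\right)^{2} = \left(\left(\left(\frac{-14 - 0 - \left(-1\right)^{2} + 3 \left(-1\right)}{-5 - 1}\right)^{2} - 15\right) + 14\right)^{2} = \left(\left(\left(\frac{-14 + 0 - 1 - 3}{-6}\right)^{2} - 15\right) + 14\right)^{2} = \left(\left(\left(- \frac{-14 + 0 - 1 - 3}{6}\right)^{2} - 15\right) + 14\right)^{2} = \left(\left(\left(\left(- \frac{1}{6}\right) \left(-18\right)\right)^{2} - 15\right) + 14\right)^{2} = \left(\left(3^{2} - 15\right) + 14\right)^{2} = \left(\left(9 - 15\right) + 14\right)^{2} = \left(-6 + 14\right)^{2} = 8^{2} = 64$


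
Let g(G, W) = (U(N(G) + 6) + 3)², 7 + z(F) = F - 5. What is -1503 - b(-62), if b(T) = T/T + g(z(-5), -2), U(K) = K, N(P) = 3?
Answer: -1648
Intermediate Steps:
z(F) = -12 + F (z(F) = -7 + (F - 5) = -7 + (-5 + F) = -12 + F)
g(G, W) = 144 (g(G, W) = ((3 + 6) + 3)² = (9 + 3)² = 12² = 144)
b(T) = 145 (b(T) = T/T + 144 = 1 + 144 = 145)
-1503 - b(-62) = -1503 - 1*145 = -1503 - 145 = -1648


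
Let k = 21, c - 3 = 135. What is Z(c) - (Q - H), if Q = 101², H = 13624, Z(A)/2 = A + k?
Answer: 3741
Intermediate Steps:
c = 138 (c = 3 + 135 = 138)
Z(A) = 42 + 2*A (Z(A) = 2*(A + 21) = 2*(21 + A) = 42 + 2*A)
Q = 10201
Z(c) - (Q - H) = (42 + 2*138) - (10201 - 1*13624) = (42 + 276) - (10201 - 13624) = 318 - 1*(-3423) = 318 + 3423 = 3741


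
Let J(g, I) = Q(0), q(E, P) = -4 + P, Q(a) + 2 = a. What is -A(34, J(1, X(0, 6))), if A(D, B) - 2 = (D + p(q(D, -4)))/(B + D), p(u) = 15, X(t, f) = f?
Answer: -113/32 ≈ -3.5313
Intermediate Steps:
Q(a) = -2 + a
J(g, I) = -2 (J(g, I) = -2 + 0 = -2)
A(D, B) = 2 + (15 + D)/(B + D) (A(D, B) = 2 + (D + 15)/(B + D) = 2 + (15 + D)/(B + D))
-A(34, J(1, X(0, 6))) = -(15 + 2*(-2) + 3*34)/(-2 + 34) = -(15 - 4 + 102)/32 = -113/32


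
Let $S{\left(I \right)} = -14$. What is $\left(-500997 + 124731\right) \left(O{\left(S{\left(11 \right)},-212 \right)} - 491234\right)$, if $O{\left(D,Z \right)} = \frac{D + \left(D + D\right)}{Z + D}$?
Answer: $\frac{20886307801986}{113} \approx 1.8483 \cdot 10^{11}$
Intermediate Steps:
$O{\left(D,Z \right)} = \frac{3 D}{D + Z}$ ($O{\left(D,Z \right)} = \frac{D + 2 D}{D + Z} = \frac{3 D}{D + Z}$)
$\left(-500997 + 124731\right) \left(O{\left(S{\left(11 \right)},-212 \right)} - 491234\right) = \left(-500997 + 124731\right) \left(3 \left(-14\right) \frac{1}{-14 - 212} - 491234\right) = - 376266 \left(3 \left(-14\right) \frac{1}{-226} - 491234\right) = - 376266 \left(3 \left(-14\right) \left(- \frac{1}{226}\right) - 491234\right) = - 376266 \left(\frac{21}{113} - 491234\right) = \left(-376266\right) \left(- \frac{55509421}{113}\right) = \frac{20886307801986}{113}$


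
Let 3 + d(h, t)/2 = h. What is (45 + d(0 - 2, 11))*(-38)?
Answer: -1330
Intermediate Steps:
d(h, t) = -6 + 2*h
(45 + d(0 - 2, 11))*(-38) = (45 + (-6 + 2*(0 - 2)))*(-38) = (45 + (-6 + 2*(-2)))*(-38) = (45 + (-6 - 4))*(-38) = (45 - 10)*(-38) = 35*(-38) = -1330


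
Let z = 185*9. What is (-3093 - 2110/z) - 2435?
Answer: -1841246/333 ≈ -5529.3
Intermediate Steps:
z = 1665
(-3093 - 2110/z) - 2435 = (-3093 - 2110/1665) - 2435 = (-3093 - 2110*1/1665) - 2435 = (-3093 - 422/333) - 2435 = -1030391/333 - 2435 = -1841246/333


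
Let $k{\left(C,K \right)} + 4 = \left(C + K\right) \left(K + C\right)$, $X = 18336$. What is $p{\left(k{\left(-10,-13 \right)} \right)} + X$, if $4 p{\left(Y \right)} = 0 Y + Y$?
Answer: $\frac{73869}{4} \approx 18467.0$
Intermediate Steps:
$k{\left(C,K \right)} = -4 + \left(C + K\right)^{2}$ ($k{\left(C,K \right)} = -4 + \left(C + K\right) \left(K + C\right) = -4 + \left(C + K\right) \left(C + K\right) = -4 + \left(C + K\right)^{2}$)
$p{\left(Y \right)} = \frac{Y}{4}$ ($p{\left(Y \right)} = \frac{0 Y + Y}{4} = \frac{0 + Y}{4} = \frac{Y}{4}$)
$p{\left(k{\left(-10,-13 \right)} \right)} + X = \frac{-4 + \left(-10 - 13\right)^{2}}{4} + 18336 = \frac{-4 + \left(-23\right)^{2}}{4} + 18336 = \frac{-4 + 529}{4} + 18336 = \frac{1}{4} \cdot 525 + 18336 = \frac{525}{4} + 18336 = \frac{73869}{4}$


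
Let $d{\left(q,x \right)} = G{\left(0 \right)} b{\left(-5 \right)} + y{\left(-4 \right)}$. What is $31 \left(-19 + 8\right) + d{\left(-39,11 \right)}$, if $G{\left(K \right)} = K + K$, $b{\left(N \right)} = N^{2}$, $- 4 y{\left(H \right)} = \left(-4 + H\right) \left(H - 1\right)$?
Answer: $-351$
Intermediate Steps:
$y{\left(H \right)} = - \frac{\left(-1 + H\right) \left(-4 + H\right)}{4}$ ($y{\left(H \right)} = - \frac{\left(-4 + H\right) \left(H - 1\right)}{4} = - \frac{\left(-4 + H\right) \left(-1 + H\right)}{4} = - \frac{\left(-1 + H\right) \left(-4 + H\right)}{4}$)
$G{\left(K \right)} = 2 K$
$d{\left(q,x \right)} = -10$ ($d{\left(q,x \right)} = 2 \cdot 0 \left(-5\right)^{2} - \left(6 + 4\right) = 0 \cdot 25 - 10 = 0 - 10 = -10$)
$31 \left(-19 + 8\right) + d{\left(-39,11 \right)} = 31 \left(-19 + 8\right) - 10 = 31 \left(-11\right) - 10 = -341 - 10 = -351$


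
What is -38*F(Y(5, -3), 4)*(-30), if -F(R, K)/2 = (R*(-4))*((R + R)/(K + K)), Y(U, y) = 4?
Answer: 36480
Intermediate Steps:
F(R, K) = 8*R²/K (F(R, K) = -2*R*(-4)*(R + R)/(K + K) = -2*(-4*R)*(2*R)/((2*K)) = -2*(-4*R)*(2*R)*(1/(2*K)) = -2*(-4*R)*R/K = -(-8)*R²/K = 8*R²/K)
-38*F(Y(5, -3), 4)*(-30) = -304*4²/4*(-30) = -304*16/4*(-30) = -38*32*(-30) = -1216*(-30) = 36480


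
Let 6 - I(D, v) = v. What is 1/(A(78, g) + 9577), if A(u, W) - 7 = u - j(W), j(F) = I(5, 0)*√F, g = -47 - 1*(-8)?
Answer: 4831/46677824 + 3*I*√39/46677824 ≈ 0.0001035 + 4.0137e-7*I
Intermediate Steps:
g = -39 (g = -47 + 8 = -39)
I(D, v) = 6 - v
j(F) = 6*√F (j(F) = (6 - 1*0)*√F = (6 + 0)*√F = 6*√F)
A(u, W) = 7 + u - 6*√W (A(u, W) = 7 + (u - 6*√W) = 7 + u - 6*√W)
1/(A(78, g) + 9577) = 1/((7 + 78 - 6*I*√39) + 9577) = 1/((85 - 6*I*√39) + 9577) = 1/(9662 - 6*I*√39)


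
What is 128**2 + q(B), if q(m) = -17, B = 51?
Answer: 16367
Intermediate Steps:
128**2 + q(B) = 128**2 - 17 = 16384 - 17 = 16367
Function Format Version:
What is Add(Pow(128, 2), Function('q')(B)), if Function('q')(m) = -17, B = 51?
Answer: 16367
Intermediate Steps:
Add(Pow(128, 2), Function('q')(B)) = Add(Pow(128, 2), -17) = Add(16384, -17) = 16367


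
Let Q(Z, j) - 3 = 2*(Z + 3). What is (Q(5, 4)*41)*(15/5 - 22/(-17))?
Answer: 56867/17 ≈ 3345.1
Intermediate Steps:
Q(Z, j) = 9 + 2*Z (Q(Z, j) = 3 + 2*(Z + 3) = 3 + 2*(3 + Z) = 3 + (6 + 2*Z) = 9 + 2*Z)
(Q(5, 4)*41)*(15/5 - 22/(-17)) = ((9 + 2*5)*41)*(15/5 - 22/(-17)) = ((9 + 10)*41)*(15*(⅕) - 22*(-1/17)) = (19*41)*(3 + 22/17) = 779*(73/17) = 56867/17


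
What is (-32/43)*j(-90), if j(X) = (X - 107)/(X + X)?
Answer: -1576/1935 ≈ -0.81447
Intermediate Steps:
j(X) = (-107 + X)/(2*X) (j(X) = (-107 + X)/((2*X)) = (-107 + X)*(1/(2*X)) = (-107 + X)/(2*X))
(-32/43)*j(-90) = (-32/43)*((½)*(-107 - 90)/(-90)) = (-32*1/43)*((½)*(-1/90)*(-197)) = -32/43*197/180 = -1576/1935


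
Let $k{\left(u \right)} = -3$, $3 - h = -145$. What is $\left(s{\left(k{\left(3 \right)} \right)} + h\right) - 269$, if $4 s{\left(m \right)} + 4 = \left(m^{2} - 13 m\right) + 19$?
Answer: $- \frac{421}{4} \approx -105.25$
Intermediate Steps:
$h = 148$ ($h = 3 - -145 = 3 + 145 = 148$)
$s{\left(m \right)} = \frac{15}{4} - \frac{13 m}{4} + \frac{m^{2}}{4}$ ($s{\left(m \right)} = -1 + \frac{\left(m^{2} - 13 m\right) + 19}{4} = -1 + \frac{19 + m^{2} - 13 m}{4} = -1 + \left(\frac{19}{4} - \frac{13 m}{4} + \frac{m^{2}}{4}\right) = \frac{15}{4} - \frac{13 m}{4} + \frac{m^{2}}{4}$)
$\left(s{\left(k{\left(3 \right)} \right)} + h\right) - 269 = \left(\left(\frac{15}{4} - - \frac{39}{4} + \frac{\left(-3\right)^{2}}{4}\right) + 148\right) - 269 = \left(\left(\frac{15}{4} + \frac{39}{4} + \frac{1}{4} \cdot 9\right) + 148\right) - 269 = \left(\left(\frac{15}{4} + \frac{39}{4} + \frac{9}{4}\right) + 148\right) - 269 = \left(\frac{63}{4} + 148\right) - 269 = \frac{655}{4} - 269 = - \frac{421}{4}$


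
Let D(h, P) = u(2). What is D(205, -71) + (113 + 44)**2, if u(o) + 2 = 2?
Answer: 24649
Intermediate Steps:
u(o) = 0 (u(o) = -2 + 2 = 0)
D(h, P) = 0
D(205, -71) + (113 + 44)**2 = 0 + (113 + 44)**2 = 0 + 157**2 = 0 + 24649 = 24649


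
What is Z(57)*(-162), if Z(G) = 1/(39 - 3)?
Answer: -9/2 ≈ -4.5000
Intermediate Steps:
Z(G) = 1/36
Z(57)*(-162) = (1/36)*(-162) = -9/2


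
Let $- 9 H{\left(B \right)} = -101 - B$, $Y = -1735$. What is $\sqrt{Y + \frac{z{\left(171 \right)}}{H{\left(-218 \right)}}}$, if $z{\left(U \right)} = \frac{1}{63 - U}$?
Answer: $\frac{i \sqrt{95001621}}{234} \approx 41.653 i$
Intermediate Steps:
$H{\left(B \right)} = \frac{101}{9} + \frac{B}{9}$ ($H{\left(B \right)} = - \frac{-101 - B}{9} = \frac{101}{9} + \frac{B}{9}$)
$\sqrt{Y + \frac{z{\left(171 \right)}}{H{\left(-218 \right)}}} = \sqrt{-1735 + \frac{\left(-1\right) \frac{1}{-63 + 171}}{\frac{101}{9} + \frac{1}{9} \left(-218\right)}} = \sqrt{-1735 + \frac{\left(-1\right) \frac{1}{108}}{\frac{101}{9} - \frac{218}{9}}} = \sqrt{-1735 + \frac{\left(-1\right) \frac{1}{108}}{-13}} = \sqrt{-1735 - - \frac{1}{1404}} = \sqrt{-1735 + \frac{1}{1404}} = \sqrt{- \frac{2435939}{1404}} = \frac{i \sqrt{95001621}}{234}$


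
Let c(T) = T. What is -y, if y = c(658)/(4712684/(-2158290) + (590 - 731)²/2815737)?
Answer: 666463745400390/2204461624103 ≈ 302.32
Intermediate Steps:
y = -666463745400390/2204461624103 (y = 658/(4712684/(-2158290) + (590 - 731)²/2815737) = 658/(4712684*(-1/2158290) + (-141)²*(1/2815737)) = 658/(-2356342/1079145 + 19881*(1/2815737)) = 658/(-2356342/1079145 + 6627/938579) = 658/(-2204461624103/1012862834955) = 658*(-1012862834955/2204461624103) = -666463745400390/2204461624103 ≈ -302.32)
-y = -1*(-666463745400390/2204461624103) = 666463745400390/2204461624103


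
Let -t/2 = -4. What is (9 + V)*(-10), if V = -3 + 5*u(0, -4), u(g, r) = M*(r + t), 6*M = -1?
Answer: -80/3 ≈ -26.667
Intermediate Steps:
t = 8 (t = -2*(-4) = 8)
M = -⅙ (M = (⅙)*(-1) = -⅙ ≈ -0.16667)
u(g, r) = -4/3 - r/6 (u(g, r) = -(r + 8)/6 = -(8 + r)/6 = -4/3 - r/6)
V = -19/3 (V = -3 + 5*(-4/3 - ⅙*(-4)) = -3 + 5*(-4/3 + ⅔) = -3 + 5*(-⅔) = -3 - 10/3 = -19/3 ≈ -6.3333)
(9 + V)*(-10) = (9 - 19/3)*(-10) = (8/3)*(-10) = -80/3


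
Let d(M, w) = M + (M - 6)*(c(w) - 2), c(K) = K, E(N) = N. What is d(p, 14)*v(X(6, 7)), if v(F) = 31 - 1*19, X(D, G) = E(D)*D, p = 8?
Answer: 384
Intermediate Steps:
X(D, G) = D² (X(D, G) = D*D = D²)
d(M, w) = M + (-6 + M)*(-2 + w) (d(M, w) = M + (M - 6)*(w - 2) = M + (-6 + M)*(-2 + w))
v(F) = 12 (v(F) = 31 - 19 = 12)
d(p, 14)*v(X(6, 7)) = (12 - 1*8 - 6*14 + 8*14)*12 = (12 - 8 - 84 + 112)*12 = 32*12 = 384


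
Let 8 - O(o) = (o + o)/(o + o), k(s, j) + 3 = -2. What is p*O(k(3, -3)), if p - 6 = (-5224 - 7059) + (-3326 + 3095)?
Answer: -87556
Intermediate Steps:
k(s, j) = -5 (k(s, j) = -3 - 2 = -5)
O(o) = 7 (O(o) = 8 - (o + o)/(o + o) = 8 - 2*o/(2*o) = 8 - 2*o*1/(2*o) = 8 - 1*1 = 8 - 1 = 7)
p = -12508 (p = 6 + ((-5224 - 7059) + (-3326 + 3095)) = 6 + (-12283 - 231) = 6 - 12514 = -12508)
p*O(k(3, -3)) = -12508*7 = -87556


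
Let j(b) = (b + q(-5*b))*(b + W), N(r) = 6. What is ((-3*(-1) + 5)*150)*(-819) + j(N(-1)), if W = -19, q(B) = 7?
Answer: -982969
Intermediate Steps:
j(b) = (-19 + b)*(7 + b) (j(b) = (b + 7)*(b - 19) = (7 + b)*(-19 + b) = (-19 + b)*(7 + b))
((-3*(-1) + 5)*150)*(-819) + j(N(-1)) = ((-3*(-1) + 5)*150)*(-819) + (-133 + 6² - 12*6) = ((3 + 5)*150)*(-819) + (-133 + 36 - 72) = (8*150)*(-819) - 169 = 1200*(-819) - 169 = -982800 - 169 = -982969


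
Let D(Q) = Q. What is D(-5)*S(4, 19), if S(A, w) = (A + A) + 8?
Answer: -80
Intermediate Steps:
S(A, w) = 8 + 2*A (S(A, w) = 2*A + 8 = 8 + 2*A)
D(-5)*S(4, 19) = -5*(8 + 2*4) = -5*(8 + 8) = -5*16 = -80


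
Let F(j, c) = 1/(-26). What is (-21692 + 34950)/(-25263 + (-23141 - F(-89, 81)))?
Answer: -344708/1258503 ≈ -0.27390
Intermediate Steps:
F(j, c) = -1/26
(-21692 + 34950)/(-25263 + (-23141 - F(-89, 81))) = (-21692 + 34950)/(-25263 + (-23141 - 1*(-1/26))) = 13258/(-25263 + (-23141 + 1/26)) = 13258/(-25263 - 601665/26) = 13258/(-1258503/26) = 13258*(-26/1258503) = -344708/1258503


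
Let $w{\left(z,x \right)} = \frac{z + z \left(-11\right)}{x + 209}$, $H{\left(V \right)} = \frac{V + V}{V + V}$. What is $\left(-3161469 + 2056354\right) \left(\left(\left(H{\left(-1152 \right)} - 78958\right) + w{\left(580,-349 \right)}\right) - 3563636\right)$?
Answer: $\frac{28178068659015}{7} \approx 4.0254 \cdot 10^{12}$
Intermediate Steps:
$H{\left(V \right)} = 1$ ($H{\left(V \right)} = \frac{2 V}{2 V} = 2 V \frac{1}{2 V} = 1$)
$w{\left(z,x \right)} = - \frac{10 z}{209 + x}$ ($w{\left(z,x \right)} = \frac{z - 11 z}{209 + x} = \frac{\left(-10\right) z}{209 + x} = - \frac{10 z}{209 + x}$)
$\left(-3161469 + 2056354\right) \left(\left(\left(H{\left(-1152 \right)} - 78958\right) + w{\left(580,-349 \right)}\right) - 3563636\right) = \left(-3161469 + 2056354\right) \left(\left(\left(1 - 78958\right) - \frac{5800}{209 - 349}\right) - 3563636\right) = - 1105115 \left(\left(-78957 - \frac{5800}{-140}\right) - 3563636\right) = - 1105115 \left(\left(-78957 - 5800 \left(- \frac{1}{140}\right)\right) - 3563636\right) = - 1105115 \left(\left(-78957 + \frac{290}{7}\right) - 3563636\right) = - 1105115 \left(- \frac{552409}{7} - 3563636\right) = \left(-1105115\right) \left(- \frac{25497861}{7}\right) = \frac{28178068659015}{7}$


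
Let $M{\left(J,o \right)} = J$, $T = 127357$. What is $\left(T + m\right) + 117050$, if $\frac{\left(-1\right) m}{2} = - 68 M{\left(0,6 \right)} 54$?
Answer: $244407$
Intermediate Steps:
$m = 0$ ($m = - 2 \left(-68\right) 0 \cdot 54 = - 2 \cdot 0 \cdot 54 = \left(-2\right) 0 = 0$)
$\left(T + m\right) + 117050 = \left(127357 + 0\right) + 117050 = 127357 + 117050 = 244407$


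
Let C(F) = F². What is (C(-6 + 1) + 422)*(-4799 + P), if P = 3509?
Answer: -576630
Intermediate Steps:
(C(-6 + 1) + 422)*(-4799 + P) = ((-6 + 1)² + 422)*(-4799 + 3509) = ((-5)² + 422)*(-1290) = (25 + 422)*(-1290) = 447*(-1290) = -576630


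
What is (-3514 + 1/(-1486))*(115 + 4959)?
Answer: -13247719285/743 ≈ -1.7830e+7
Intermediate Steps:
(-3514 + 1/(-1486))*(115 + 4959) = (-3514 - 1/1486)*5074 = -5221805/1486*5074 = -13247719285/743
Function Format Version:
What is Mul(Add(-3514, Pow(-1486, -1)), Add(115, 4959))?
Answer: Rational(-13247719285, 743) ≈ -1.7830e+7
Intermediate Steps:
Mul(Add(-3514, Pow(-1486, -1)), Add(115, 4959)) = Mul(Add(-3514, Rational(-1, 1486)), 5074) = Mul(Rational(-5221805, 1486), 5074) = Rational(-13247719285, 743)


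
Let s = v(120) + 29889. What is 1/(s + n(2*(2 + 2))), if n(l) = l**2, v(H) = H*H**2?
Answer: 1/1757953 ≈ 5.6884e-7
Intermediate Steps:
v(H) = H**3
s = 1757889 (s = 120**3 + 29889 = 1728000 + 29889 = 1757889)
1/(s + n(2*(2 + 2))) = 1/(1757889 + (2*(2 + 2))**2) = 1/(1757889 + (2*4)**2) = 1/(1757889 + 8**2) = 1/(1757889 + 64) = 1/1757953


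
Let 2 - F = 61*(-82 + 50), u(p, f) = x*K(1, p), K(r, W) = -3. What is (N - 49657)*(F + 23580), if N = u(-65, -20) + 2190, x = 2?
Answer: -1212175582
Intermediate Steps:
u(p, f) = -6 (u(p, f) = 2*(-3) = -6)
N = 2184 (N = -6 + 2190 = 2184)
F = 1954 (F = 2 - 61*(-82 + 50) = 2 - 61*(-32) = 2 - 1*(-1952) = 2 + 1952 = 1954)
(N - 49657)*(F + 23580) = (2184 - 49657)*(1954 + 23580) = -47473*25534 = -1212175582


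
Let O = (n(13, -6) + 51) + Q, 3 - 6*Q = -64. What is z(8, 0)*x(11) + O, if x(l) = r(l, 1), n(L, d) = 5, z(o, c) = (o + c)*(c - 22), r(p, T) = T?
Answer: -653/6 ≈ -108.83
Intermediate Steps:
Q = 67/6 (Q = ½ - ⅙*(-64) = ½ + 32/3 = 67/6 ≈ 11.167)
z(o, c) = (-22 + c)*(c + o) (z(o, c) = (c + o)*(-22 + c) = (-22 + c)*(c + o))
O = 403/6 (O = (5 + 51) + 67/6 = 56 + 67/6 = 403/6 ≈ 67.167)
x(l) = 1
z(8, 0)*x(11) + O = (0² - 22*0 - 22*8 + 0*8)*1 + 403/6 = (0 + 0 - 176 + 0)*1 + 403/6 = -176*1 + 403/6 = -176 + 403/6 = -653/6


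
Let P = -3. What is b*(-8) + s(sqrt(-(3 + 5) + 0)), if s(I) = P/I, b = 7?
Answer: -56 + 3*I*sqrt(2)/4 ≈ -56.0 + 1.0607*I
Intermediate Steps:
s(I) = -3/I
b*(-8) + s(sqrt(-(3 + 5) + 0)) = 7*(-8) - 3/sqrt(-(3 + 5) + 0) = -56 - 3/sqrt(-1*8 + 0) = -56 - 3/sqrt(-8 + 0) = -56 - 3*(-I*sqrt(2)/4) = -56 - (-3)*I*sqrt(2)/4 = -56 + 3*I*sqrt(2)/4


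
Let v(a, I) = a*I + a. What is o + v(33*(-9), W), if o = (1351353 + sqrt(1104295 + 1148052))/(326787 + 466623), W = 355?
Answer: -27962491589/264470 + sqrt(2252347)/793410 ≈ -1.0573e+5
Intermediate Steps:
v(a, I) = a + I*a (v(a, I) = I*a + a = a + I*a)
o = 450451/264470 + sqrt(2252347)/793410 (o = (1351353 + sqrt(2252347))/793410 = (1351353 + sqrt(2252347))*(1/793410) = 450451/264470 + sqrt(2252347)/793410 ≈ 1.7051)
o + v(33*(-9), W) = (450451/264470 + sqrt(2252347)/793410) + (33*(-9))*(1 + 355) = (450451/264470 + sqrt(2252347)/793410) - 297*356 = (450451/264470 + sqrt(2252347)/793410) - 105732 = -27962491589/264470 + sqrt(2252347)/793410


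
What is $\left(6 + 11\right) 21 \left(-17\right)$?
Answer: $-6069$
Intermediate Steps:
$\left(6 + 11\right) 21 \left(-17\right) = 17 \cdot 21 \left(-17\right) = 357 \left(-17\right) = -6069$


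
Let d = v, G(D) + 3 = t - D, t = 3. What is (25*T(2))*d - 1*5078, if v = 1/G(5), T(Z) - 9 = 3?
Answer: -5138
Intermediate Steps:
G(D) = -D (G(D) = -3 + (3 - D) = -D)
T(Z) = 12 (T(Z) = 9 + 3 = 12)
v = -⅕ (v = 1/(-1*5) = 1/(-5) = -⅕ ≈ -0.20000)
d = -⅕ ≈ -0.20000
(25*T(2))*d - 1*5078 = (25*12)*(-⅕) - 1*5078 = 300*(-⅕) - 5078 = -60 - 5078 = -5138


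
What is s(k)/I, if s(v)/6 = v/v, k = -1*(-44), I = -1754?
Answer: -3/877 ≈ -0.0034208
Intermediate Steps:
k = 44
s(v) = 6 (s(v) = 6*(v/v) = 6*1 = 6)
s(k)/I = 6/(-1754) = 6*(-1/1754) = -3/877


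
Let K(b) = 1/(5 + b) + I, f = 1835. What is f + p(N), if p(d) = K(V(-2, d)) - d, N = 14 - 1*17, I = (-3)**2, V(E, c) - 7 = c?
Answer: 16624/9 ≈ 1847.1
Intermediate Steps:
V(E, c) = 7 + c
I = 9
N = -3 (N = 14 - 17 = -3)
K(b) = 9 + 1/(5 + b) (K(b) = 1/(5 + b) + 9 = 9 + 1/(5 + b))
p(d) = -d + (109 + 9*d)/(12 + d) (p(d) = (46 + 9*(7 + d))/(5 + (7 + d)) - d = (46 + (63 + 9*d))/(12 + d) - d = (109 + 9*d)/(12 + d) - d = -d + (109 + 9*d)/(12 + d))
f + p(N) = 1835 + (109 - 1*(-3)**2 - 3*(-3))/(12 - 3) = 1835 + (109 - 1*9 + 9)/9 = 1835 + (109 - 9 + 9)/9 = 1835 + (1/9)*109 = 1835 + 109/9 = 16624/9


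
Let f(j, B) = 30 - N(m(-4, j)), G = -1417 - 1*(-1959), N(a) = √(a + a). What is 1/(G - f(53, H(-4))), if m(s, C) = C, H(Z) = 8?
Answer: 256/131019 - √106/262038 ≈ 0.0019146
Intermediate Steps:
N(a) = √2*√a (N(a) = √(2*a) = √2*√a)
G = 542 (G = -1417 + 1959 = 542)
f(j, B) = 30 - √2*√j
1/(G - f(53, H(-4))) = 1/(542 - (30 - √2*√53)) = 1/(542 - (30 - √106)) = 1/(542 + (-30 + √106)) = 1/(512 + √106)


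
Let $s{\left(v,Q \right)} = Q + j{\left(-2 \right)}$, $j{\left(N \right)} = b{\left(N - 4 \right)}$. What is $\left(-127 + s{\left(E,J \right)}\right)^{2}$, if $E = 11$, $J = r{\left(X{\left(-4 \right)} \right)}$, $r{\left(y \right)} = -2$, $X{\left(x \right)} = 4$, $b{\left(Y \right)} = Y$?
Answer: $18225$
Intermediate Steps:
$j{\left(N \right)} = -4 + N$ ($j{\left(N \right)} = N - 4 = -4 + N$)
$J = -2$
$s{\left(v,Q \right)} = -6 + Q$ ($s{\left(v,Q \right)} = Q - 6 = -6 + Q$)
$\left(-127 + s{\left(E,J \right)}\right)^{2} = \left(-127 - 8\right)^{2} = \left(-135\right)^{2} = 18225$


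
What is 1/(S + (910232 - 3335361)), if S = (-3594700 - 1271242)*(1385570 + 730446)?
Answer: -1/10296413552201 ≈ -9.7121e-14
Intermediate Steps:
S = -10296411127072 (S = -4865942*2116016 = -10296411127072)
1/(S + (910232 - 3335361)) = 1/(-10296411127072 + (910232 - 3335361)) = 1/(-10296411127072 - 2425129) = 1/(-10296413552201) = -1/10296413552201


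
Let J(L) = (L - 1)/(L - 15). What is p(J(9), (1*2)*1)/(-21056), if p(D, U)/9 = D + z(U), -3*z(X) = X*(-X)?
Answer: 0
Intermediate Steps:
J(L) = (-1 + L)/(-15 + L)
z(X) = X**2/3 (z(X) = -X*(-X)/3 = -(-1)*X**2/3 = X**2/3)
p(D, U) = 3*U**2 + 9*D (p(D, U) = 9*(D + U**2/3) = 3*U**2 + 9*D)
p(J(9), (1*2)*1)/(-21056) = (3*((1*2)*1)**2 + 9*((-1 + 9)/(-15 + 9)))/(-21056) = (3*(2*1)**2 + 9*(8/(-6)))*(-1/21056) = (3*2**2 + 9*(-1/6*8))*(-1/21056) = (3*4 + 9*(-4/3))*(-1/21056) = (12 - 12)*(-1/21056) = 0*(-1/21056) = 0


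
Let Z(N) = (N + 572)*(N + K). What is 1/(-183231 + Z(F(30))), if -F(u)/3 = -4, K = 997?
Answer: 1/406025 ≈ 2.4629e-6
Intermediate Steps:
F(u) = 12 (F(u) = -3*(-4) = 12)
Z(N) = (572 + N)*(997 + N) (Z(N) = (N + 572)*(N + 997) = (572 + N)*(997 + N))
1/(-183231 + Z(F(30))) = 1/(-183231 + (570284 + 12² + 1569*12)) = 1/(-183231 + (570284 + 144 + 18828)) = 1/(-183231 + 589256) = 1/406025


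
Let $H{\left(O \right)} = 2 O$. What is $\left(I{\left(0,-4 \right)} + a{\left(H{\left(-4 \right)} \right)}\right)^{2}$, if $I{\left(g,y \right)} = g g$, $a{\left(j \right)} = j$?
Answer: $64$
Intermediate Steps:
$I{\left(g,y \right)} = g^{2}$
$\left(I{\left(0,-4 \right)} + a{\left(H{\left(-4 \right)} \right)}\right)^{2} = \left(0^{2} + 2 \left(-4\right)\right)^{2} = \left(0 - 8\right)^{2} = \left(-8\right)^{2} = 64$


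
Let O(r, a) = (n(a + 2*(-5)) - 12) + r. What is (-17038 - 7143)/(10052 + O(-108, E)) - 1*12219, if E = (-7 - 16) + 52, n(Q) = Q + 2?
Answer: -121639888/9953 ≈ -12221.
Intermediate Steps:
n(Q) = 2 + Q
E = 29 (E = -23 + 52 = 29)
O(r, a) = -20 + a + r (O(r, a) = ((2 + (a + 2*(-5))) - 12) + r = ((2 + (a - 10)) - 12) + r = ((2 + (-10 + a)) - 12) + r = ((-8 + a) - 12) + r = (-20 + a) + r = -20 + a + r)
(-17038 - 7143)/(10052 + O(-108, E)) - 1*12219 = (-17038 - 7143)/(10052 + (-20 + 29 - 108)) - 1*12219 = -24181/(10052 - 99) - 12219 = -24181/9953 - 12219 = -121639888/9953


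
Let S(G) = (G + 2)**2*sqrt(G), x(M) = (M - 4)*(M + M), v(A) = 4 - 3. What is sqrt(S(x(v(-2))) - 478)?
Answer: sqrt(-478 + 16*I*sqrt(6)) ≈ 0.89555 + 21.882*I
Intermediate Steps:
v(A) = 1
x(M) = 2*M*(-4 + M) (x(M) = (-4 + M)*(2*M) = 2*M*(-4 + M))
S(G) = sqrt(G)*(2 + G)**2 (S(G) = (2 + G)**2*sqrt(G) = sqrt(G)*(2 + G)**2)
sqrt(S(x(v(-2))) - 478) = sqrt(sqrt(2*1*(-4 + 1))*(2 + 2*1*(-4 + 1))**2 - 478) = sqrt(sqrt(2*1*(-3))*(2 + 2*1*(-3))**2 - 478) = sqrt(sqrt(-6)*(2 - 6)**2 - 478) = sqrt((I*sqrt(6))*(-4)**2 - 478) = sqrt((I*sqrt(6))*16 - 478) = sqrt(16*I*sqrt(6) - 478) = sqrt(-478 + 16*I*sqrt(6))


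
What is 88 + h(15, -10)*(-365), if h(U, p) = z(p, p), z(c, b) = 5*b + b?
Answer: 21988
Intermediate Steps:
z(c, b) = 6*b
h(U, p) = 6*p
88 + h(15, -10)*(-365) = 88 + (6*(-10))*(-365) = 88 - 60*(-365) = 88 + 21900 = 21988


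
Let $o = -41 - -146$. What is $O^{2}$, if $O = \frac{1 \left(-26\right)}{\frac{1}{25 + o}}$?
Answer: $11424400$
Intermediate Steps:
$o = 105$ ($o = -41 + 146 = 105$)
$O = -3380$ ($O = \frac{1 \left(-26\right)}{\frac{1}{25 + 105}} = - \frac{26}{\frac{1}{130}} = - 26 \frac{1}{\frac{1}{130}} = \left(-26\right) 130 = -3380$)
$O^{2} = \left(-3380\right)^{2} = 11424400$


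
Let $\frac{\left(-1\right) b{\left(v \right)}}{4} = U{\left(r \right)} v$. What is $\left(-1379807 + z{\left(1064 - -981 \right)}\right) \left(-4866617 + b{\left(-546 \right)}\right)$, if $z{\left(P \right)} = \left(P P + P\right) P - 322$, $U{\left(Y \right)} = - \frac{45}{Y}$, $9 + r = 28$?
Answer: $- \frac{791889027860973063}{19} \approx -4.1678 \cdot 10^{16}$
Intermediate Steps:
$r = 19$ ($r = -9 + 28 = 19$)
$z{\left(P \right)} = -322 + P \left(P + P^{2}\right)$ ($z{\left(P \right)} = \left(P^{2} + P\right) P - 322 = \left(P + P^{2}\right) P - 322 = P \left(P + P^{2}\right) - 322 = -322 + P \left(P + P^{2}\right)$)
$b{\left(v \right)} = \frac{180 v}{19}$ ($b{\left(v \right)} = - 4 - \frac{45}{19} v = - 4 \left(-45\right) \frac{1}{19} v = - 4 \left(- \frac{45 v}{19}\right) = \frac{180 v}{19}$)
$\left(-1379807 + z{\left(1064 - -981 \right)}\right) \left(-4866617 + b{\left(-546 \right)}\right) = \left(-1379807 + \left(-322 + \left(1064 - -981\right)^{2} + \left(1064 - -981\right)^{3}\right)\right) \left(-4866617 + \frac{180}{19} \left(-546\right)\right) = \left(-1379807 + \left(-322 + \left(1064 + 981\right)^{2} + \left(1064 + 981\right)^{3}\right)\right) \left(-4866617 - \frac{98280}{19}\right) = \left(-1379807 + \left(-322 + 2045^{2} + 2045^{3}\right)\right) \left(- \frac{92564003}{19}\right) = \left(-1379807 + \left(-322 + 4182025 + 8552241125\right)\right) \left(- \frac{92564003}{19}\right) = \left(-1379807 + 8556422828\right) \left(- \frac{92564003}{19}\right) = 8555043021 \left(- \frac{92564003}{19}\right) = - \frac{791889027860973063}{19}$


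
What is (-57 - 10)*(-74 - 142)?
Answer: 14472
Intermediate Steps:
(-57 - 10)*(-74 - 142) = -67*(-216) = 14472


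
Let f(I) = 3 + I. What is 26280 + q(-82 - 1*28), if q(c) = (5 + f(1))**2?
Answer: 26361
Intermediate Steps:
q(c) = 81 (q(c) = (5 + (3 + 1))**2 = (5 + 4)**2 = 9**2 = 81)
26280 + q(-82 - 1*28) = 26280 + 81 = 26361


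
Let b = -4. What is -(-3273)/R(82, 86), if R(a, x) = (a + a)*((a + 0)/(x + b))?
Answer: 3273/164 ≈ 19.957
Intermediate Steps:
R(a, x) = 2*a²/(-4 + x) (R(a, x) = (a + a)*((a + 0)/(x - 4)) = (2*a)*(a/(-4 + x)) = 2*a²/(-4 + x))
-(-3273)/R(82, 86) = -(-3273)/(2*82²/(-4 + 86)) = -(-3273)/(2*6724/82) = -(-3273)/(2*6724*(1/82)) = -(-3273)/164 = -1*(-3273/164) = 3273/164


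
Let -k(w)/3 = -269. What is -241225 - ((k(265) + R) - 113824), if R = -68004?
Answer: -60204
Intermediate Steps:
k(w) = 807 (k(w) = -3*(-269) = 807)
-241225 - ((k(265) + R) - 113824) = -241225 - ((807 - 68004) - 113824) = -241225 - (-67197 - 113824) = -241225 - 1*(-181021) = -241225 + 181021 = -60204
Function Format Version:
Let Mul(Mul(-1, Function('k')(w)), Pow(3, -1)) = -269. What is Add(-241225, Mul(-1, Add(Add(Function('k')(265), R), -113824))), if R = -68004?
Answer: -60204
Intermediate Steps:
Function('k')(w) = 807 (Function('k')(w) = Mul(-3, -269) = 807)
Add(-241225, Mul(-1, Add(Add(Function('k')(265), R), -113824))) = Add(-241225, Mul(-1, Add(Add(807, -68004), -113824))) = Add(-241225, Mul(-1, Add(-67197, -113824))) = Add(-241225, Mul(-1, -181021)) = Add(-241225, 181021) = -60204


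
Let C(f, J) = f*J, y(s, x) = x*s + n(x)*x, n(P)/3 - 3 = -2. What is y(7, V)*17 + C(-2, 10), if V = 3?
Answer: 490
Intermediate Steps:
n(P) = 3 (n(P) = 9 + 3*(-2) = 9 - 6 = 3)
y(s, x) = 3*x + s*x (y(s, x) = x*s + 3*x = s*x + 3*x = 3*x + s*x)
C(f, J) = J*f
y(7, V)*17 + C(-2, 10) = (3*(3 + 7))*17 + 10*(-2) = (3*10)*17 - 20 = 30*17 - 20 = 510 - 20 = 490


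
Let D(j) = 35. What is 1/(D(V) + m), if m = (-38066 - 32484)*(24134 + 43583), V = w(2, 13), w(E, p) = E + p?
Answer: -1/4777434315 ≈ -2.0932e-10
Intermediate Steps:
V = 15 (V = 2 + 13 = 15)
m = -4777434350 (m = -70550*67717 = -4777434350)
1/(D(V) + m) = 1/(35 - 4777434350) = 1/(-4777434315) = -1/4777434315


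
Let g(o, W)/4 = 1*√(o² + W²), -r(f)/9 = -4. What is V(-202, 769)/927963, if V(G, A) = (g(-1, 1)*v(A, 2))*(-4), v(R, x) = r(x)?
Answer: -64*√2/103107 ≈ -0.00087782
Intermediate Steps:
r(f) = 36 (r(f) = -9*(-4) = 36)
v(R, x) = 36
g(o, W) = 4*√(W² + o²) (g(o, W) = 4*(1*√(o² + W²)) = 4*(1*√(W² + o²)) = 4*√(W² + o²))
V(G, A) = -576*√2 (V(G, A) = ((4*√(1² + (-1)²))*36)*(-4) = ((4*√(1 + 1))*36)*(-4) = ((4*√2)*36)*(-4) = (144*√2)*(-4) = -576*√2)
V(-202, 769)/927963 = -576*√2/927963 = -576*√2*(1/927963) = -64*√2/103107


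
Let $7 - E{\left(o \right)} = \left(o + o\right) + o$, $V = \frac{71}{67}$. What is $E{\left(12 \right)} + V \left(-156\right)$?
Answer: $- \frac{13019}{67} \approx -194.31$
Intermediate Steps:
$V = \frac{71}{67}$ ($V = 71 \cdot \frac{1}{67} = \frac{71}{67} \approx 1.0597$)
$E{\left(o \right)} = 7 - 3 o$ ($E{\left(o \right)} = 7 - \left(\left(o + o\right) + o\right) = 7 - \left(2 o + o\right) = 7 - 3 o$)
$E{\left(12 \right)} + V \left(-156\right) = \left(7 - 36\right) + \frac{71}{67} \left(-156\right) = \left(7 - 36\right) - \frac{11076}{67} = -29 - \frac{11076}{67} = - \frac{13019}{67}$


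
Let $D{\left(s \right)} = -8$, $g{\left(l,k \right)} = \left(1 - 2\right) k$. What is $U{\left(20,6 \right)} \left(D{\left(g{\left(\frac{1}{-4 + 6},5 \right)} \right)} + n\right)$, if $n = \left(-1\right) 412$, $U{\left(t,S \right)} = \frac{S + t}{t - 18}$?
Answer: $-5460$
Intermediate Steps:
$g{\left(l,k \right)} = - k$
$U{\left(t,S \right)} = \frac{S + t}{-18 + t}$
$n = -412$
$U{\left(20,6 \right)} \left(D{\left(g{\left(\frac{1}{-4 + 6},5 \right)} \right)} + n\right) = \frac{6 + 20}{-18 + 20} \left(-8 - 412\right) = \frac{1}{2} \cdot 26 \left(-420\right) = 13 \left(-420\right) = -5460$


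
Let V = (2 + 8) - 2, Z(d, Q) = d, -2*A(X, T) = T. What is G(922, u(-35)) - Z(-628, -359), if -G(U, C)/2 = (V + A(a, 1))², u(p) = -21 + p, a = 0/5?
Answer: 1031/2 ≈ 515.50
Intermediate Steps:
a = 0 (a = 0*(⅕) = 0)
A(X, T) = -T/2
V = 8 (V = 10 - 2 = 8)
G(U, C) = -225/2 (G(U, C) = -2*(8 - ½*1)² = -2*(8 - ½)² = -2*(15/2)² = -2*225/4 = -225/2)
G(922, u(-35)) - Z(-628, -359) = -225/2 - 1*(-628) = -225/2 + 628 = 1031/2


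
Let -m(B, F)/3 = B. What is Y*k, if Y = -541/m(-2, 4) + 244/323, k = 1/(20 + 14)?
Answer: -173279/65892 ≈ -2.6297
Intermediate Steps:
k = 1/34 ≈ 0.029412
m(B, F) = -3*B
Y = -173279/1938 (Y = -541/((-3*(-2))) + 244/323 = -541/6 + 244*(1/323) = -541*⅙ + 244/323 = -541/6 + 244/323 = -173279/1938 ≈ -89.411)
Y*k = -173279/1938*1/34 = -173279/65892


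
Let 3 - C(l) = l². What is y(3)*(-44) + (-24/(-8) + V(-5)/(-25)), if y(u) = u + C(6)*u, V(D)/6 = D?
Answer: 21141/5 ≈ 4228.2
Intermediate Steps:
C(l) = 3 - l²
V(D) = 6*D
y(u) = -32*u (y(u) = u + (3 - 1*6²)*u = u + (3 - 1*36)*u = u + (3 - 36)*u = u - 33*u = -32*u)
y(3)*(-44) + (-24/(-8) + V(-5)/(-25)) = -32*3*(-44) + (-24/(-8) + (6*(-5))/(-25)) = -96*(-44) + (-24*(-⅛) - 30*(-1/25)) = 4224 + (3 + 6/5) = 4224 + 21/5 = 21141/5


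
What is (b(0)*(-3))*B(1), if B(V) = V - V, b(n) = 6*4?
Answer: 0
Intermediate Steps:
b(n) = 24
B(V) = 0
(b(0)*(-3))*B(1) = (24*(-3))*0 = -72*0 = 0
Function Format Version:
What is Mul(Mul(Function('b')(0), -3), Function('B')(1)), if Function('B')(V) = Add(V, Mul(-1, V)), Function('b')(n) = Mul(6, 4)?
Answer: 0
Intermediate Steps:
Function('b')(n) = 24
Function('B')(V) = 0
Mul(Mul(Function('b')(0), -3), Function('B')(1)) = Mul(Mul(24, -3), 0) = Mul(-72, 0) = 0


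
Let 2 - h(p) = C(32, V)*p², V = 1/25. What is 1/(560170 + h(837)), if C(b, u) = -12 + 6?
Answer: 1/4763586 ≈ 2.0993e-7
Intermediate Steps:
V = 1/25 ≈ 0.040000
C(b, u) = -6
h(p) = 2 + 6*p² (h(p) = 2 - (-6)*p² = 2 + 6*p²)
1/(560170 + h(837)) = 1/(560170 + (2 + 6*837²)) = 1/(560170 + (2 + 6*700569)) = 1/(560170 + (2 + 4203414)) = 1/(560170 + 4203416) = 1/4763586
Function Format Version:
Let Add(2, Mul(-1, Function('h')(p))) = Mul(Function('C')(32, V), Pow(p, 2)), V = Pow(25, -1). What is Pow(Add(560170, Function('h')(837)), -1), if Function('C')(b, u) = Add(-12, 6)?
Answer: Rational(1, 4763586) ≈ 2.0993e-7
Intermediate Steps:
V = Rational(1, 25) ≈ 0.040000
Function('C')(b, u) = -6
Function('h')(p) = Add(2, Mul(6, Pow(p, 2))) (Function('h')(p) = Add(2, Mul(-1, Mul(-6, Pow(p, 2)))) = Add(2, Mul(6, Pow(p, 2))))
Pow(Add(560170, Function('h')(837)), -1) = Pow(Add(560170, Add(2, Mul(6, Pow(837, 2)))), -1) = Pow(Add(560170, Add(2, Mul(6, 700569))), -1) = Pow(Add(560170, Add(2, 4203414)), -1) = Pow(Add(560170, 4203416), -1) = Pow(4763586, -1) = Rational(1, 4763586)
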